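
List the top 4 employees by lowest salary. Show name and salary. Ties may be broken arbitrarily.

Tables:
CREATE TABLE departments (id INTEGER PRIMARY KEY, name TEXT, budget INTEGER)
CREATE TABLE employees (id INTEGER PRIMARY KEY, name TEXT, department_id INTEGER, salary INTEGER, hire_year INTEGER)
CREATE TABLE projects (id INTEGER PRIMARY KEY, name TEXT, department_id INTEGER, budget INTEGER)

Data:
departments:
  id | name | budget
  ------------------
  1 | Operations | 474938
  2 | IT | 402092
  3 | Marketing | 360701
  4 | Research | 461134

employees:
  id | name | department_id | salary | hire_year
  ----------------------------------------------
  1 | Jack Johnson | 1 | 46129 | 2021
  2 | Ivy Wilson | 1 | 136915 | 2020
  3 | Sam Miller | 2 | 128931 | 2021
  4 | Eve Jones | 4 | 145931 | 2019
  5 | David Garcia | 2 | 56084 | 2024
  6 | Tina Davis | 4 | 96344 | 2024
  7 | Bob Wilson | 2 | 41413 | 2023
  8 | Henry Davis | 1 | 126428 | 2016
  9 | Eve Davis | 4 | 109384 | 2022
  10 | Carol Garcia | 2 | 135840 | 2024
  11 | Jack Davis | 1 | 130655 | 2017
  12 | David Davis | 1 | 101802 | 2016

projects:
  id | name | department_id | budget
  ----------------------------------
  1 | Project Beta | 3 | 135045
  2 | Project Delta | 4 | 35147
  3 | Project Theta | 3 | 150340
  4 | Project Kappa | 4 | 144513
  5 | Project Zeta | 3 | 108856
SELECT name, salary FROM employees ORDER BY salary ASC LIMIT 4

Execution result:
name | salary
Bob Wilson | 41413
Jack Johnson | 46129
David Garcia | 56084
Tina Davis | 96344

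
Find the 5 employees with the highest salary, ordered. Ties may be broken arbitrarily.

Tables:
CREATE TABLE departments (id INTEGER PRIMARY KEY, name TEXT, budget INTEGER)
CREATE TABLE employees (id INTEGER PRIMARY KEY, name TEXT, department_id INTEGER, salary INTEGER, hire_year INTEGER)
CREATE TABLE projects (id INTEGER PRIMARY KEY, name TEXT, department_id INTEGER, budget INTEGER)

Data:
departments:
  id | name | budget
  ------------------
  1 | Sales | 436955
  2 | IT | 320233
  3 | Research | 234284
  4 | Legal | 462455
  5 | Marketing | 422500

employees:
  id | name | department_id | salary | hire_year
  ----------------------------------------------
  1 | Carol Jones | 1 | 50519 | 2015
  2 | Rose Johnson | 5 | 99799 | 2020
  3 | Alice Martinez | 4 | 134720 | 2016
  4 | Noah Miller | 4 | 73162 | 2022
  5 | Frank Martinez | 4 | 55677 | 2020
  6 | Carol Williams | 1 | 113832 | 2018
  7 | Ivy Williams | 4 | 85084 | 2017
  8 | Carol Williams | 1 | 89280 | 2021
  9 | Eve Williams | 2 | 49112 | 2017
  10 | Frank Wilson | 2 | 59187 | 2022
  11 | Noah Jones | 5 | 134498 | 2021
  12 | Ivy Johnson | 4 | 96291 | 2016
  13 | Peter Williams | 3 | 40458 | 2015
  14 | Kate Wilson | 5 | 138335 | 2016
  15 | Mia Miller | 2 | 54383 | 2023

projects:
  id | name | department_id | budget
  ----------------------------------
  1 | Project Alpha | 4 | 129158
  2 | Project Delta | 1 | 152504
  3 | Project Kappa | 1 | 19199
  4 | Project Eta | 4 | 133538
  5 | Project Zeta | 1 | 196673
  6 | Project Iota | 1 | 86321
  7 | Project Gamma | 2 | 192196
SELECT name, salary FROM employees ORDER BY salary DESC LIMIT 5

Execution result:
name | salary
Kate Wilson | 138335
Alice Martinez | 134720
Noah Jones | 134498
Carol Williams | 113832
Rose Johnson | 99799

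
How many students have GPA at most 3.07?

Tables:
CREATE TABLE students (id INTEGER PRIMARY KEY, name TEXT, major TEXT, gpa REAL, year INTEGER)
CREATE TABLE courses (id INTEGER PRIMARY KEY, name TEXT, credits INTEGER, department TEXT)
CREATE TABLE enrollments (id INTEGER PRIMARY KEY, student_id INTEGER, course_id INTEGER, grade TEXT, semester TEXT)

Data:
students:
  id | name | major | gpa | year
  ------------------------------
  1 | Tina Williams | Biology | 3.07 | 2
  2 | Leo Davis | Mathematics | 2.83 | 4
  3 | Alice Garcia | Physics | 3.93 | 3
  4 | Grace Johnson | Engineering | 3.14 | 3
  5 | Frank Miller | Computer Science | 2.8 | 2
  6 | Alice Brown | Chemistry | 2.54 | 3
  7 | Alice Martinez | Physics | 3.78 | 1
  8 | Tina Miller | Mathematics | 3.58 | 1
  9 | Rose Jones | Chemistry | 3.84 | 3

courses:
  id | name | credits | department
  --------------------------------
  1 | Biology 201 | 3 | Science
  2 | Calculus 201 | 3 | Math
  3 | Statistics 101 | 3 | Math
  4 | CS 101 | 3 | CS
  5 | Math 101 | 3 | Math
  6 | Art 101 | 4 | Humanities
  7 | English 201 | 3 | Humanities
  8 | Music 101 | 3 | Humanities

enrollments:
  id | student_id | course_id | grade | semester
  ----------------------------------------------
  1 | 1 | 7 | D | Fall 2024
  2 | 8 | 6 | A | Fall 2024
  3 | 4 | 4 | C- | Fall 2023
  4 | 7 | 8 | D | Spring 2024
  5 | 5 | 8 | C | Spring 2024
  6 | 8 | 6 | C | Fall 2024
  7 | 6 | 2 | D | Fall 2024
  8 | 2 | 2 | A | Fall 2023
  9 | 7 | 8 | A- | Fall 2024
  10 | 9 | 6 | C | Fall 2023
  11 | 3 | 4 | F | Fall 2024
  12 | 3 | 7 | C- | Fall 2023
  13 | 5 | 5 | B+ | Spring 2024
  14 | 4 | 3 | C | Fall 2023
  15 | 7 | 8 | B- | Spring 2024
SELECT COUNT(*) FROM students WHERE gpa <= 3.07

Execution result:
4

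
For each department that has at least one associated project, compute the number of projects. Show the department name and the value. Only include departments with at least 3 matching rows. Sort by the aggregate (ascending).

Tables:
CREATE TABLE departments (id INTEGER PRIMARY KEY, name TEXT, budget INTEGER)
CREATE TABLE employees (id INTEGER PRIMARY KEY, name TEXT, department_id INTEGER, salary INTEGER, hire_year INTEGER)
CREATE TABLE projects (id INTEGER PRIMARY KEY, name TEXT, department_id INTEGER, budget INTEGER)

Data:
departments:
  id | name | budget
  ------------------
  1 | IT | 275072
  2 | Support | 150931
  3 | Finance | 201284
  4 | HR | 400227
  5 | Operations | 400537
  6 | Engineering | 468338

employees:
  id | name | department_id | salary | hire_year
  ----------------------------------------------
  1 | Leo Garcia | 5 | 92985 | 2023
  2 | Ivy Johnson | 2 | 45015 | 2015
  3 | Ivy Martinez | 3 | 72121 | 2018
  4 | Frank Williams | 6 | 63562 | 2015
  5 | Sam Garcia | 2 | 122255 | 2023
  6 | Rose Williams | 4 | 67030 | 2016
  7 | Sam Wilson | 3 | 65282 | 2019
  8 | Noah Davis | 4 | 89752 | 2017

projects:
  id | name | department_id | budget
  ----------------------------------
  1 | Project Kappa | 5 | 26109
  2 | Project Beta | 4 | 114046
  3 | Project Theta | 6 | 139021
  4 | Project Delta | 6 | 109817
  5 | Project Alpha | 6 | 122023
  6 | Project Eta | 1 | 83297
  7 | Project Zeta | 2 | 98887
SELECT p.name, COUNT(*) AS n FROM projects c JOIN departments p ON c.department_id = p.id GROUP BY p.id, p.name HAVING COUNT(*) >= 3 ORDER BY n ASC

Execution result:
name | n
Engineering | 3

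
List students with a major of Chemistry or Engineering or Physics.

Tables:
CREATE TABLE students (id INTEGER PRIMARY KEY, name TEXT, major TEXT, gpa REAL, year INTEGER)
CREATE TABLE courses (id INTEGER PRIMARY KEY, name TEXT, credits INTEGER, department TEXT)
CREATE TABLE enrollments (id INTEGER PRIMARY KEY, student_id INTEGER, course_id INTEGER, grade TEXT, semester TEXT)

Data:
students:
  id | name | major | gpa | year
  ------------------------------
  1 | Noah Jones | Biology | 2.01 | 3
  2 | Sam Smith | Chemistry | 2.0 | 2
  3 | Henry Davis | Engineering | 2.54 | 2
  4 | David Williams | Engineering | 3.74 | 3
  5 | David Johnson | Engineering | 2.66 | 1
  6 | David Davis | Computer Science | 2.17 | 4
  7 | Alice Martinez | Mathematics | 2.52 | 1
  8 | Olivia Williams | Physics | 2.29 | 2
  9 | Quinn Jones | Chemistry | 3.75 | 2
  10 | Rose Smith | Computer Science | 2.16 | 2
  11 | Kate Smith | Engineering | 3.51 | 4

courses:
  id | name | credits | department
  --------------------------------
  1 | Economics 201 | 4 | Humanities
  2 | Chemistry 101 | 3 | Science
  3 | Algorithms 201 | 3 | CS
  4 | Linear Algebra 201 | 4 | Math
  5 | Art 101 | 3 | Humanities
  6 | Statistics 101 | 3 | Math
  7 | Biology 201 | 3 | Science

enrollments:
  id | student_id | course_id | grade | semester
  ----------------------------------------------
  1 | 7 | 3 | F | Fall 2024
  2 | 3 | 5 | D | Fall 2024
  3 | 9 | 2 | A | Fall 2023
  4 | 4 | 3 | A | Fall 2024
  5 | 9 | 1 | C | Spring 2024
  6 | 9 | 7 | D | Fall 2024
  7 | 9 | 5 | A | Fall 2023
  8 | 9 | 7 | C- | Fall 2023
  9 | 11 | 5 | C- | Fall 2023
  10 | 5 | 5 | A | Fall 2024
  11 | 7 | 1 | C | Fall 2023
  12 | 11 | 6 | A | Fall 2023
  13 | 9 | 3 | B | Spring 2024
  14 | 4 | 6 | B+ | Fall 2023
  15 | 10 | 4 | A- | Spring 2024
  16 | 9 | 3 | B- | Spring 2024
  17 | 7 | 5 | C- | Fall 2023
SELECT name, major FROM students WHERE major IN ('Chemistry', 'Engineering', 'Physics')

Execution result:
name | major
Sam Smith | Chemistry
Henry Davis | Engineering
David Williams | Engineering
David Johnson | Engineering
Olivia Williams | Physics
Quinn Jones | Chemistry
Kate Smith | Engineering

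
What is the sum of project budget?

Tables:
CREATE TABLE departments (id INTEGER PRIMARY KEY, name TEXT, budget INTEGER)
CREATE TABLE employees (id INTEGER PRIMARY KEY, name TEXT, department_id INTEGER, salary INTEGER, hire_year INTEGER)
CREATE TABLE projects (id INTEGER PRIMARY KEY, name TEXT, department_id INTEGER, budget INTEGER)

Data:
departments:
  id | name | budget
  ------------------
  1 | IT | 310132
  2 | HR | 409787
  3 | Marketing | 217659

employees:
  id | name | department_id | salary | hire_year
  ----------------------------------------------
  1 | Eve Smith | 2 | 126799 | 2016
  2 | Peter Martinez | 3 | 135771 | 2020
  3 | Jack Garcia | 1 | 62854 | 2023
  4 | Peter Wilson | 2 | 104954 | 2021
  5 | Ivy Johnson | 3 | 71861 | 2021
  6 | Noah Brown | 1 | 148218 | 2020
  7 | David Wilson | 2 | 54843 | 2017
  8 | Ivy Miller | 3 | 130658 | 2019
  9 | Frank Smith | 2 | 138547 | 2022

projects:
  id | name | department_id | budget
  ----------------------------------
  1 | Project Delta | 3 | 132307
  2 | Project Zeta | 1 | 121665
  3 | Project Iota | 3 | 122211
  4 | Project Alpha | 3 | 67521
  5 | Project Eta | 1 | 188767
SELECT SUM(budget) FROM projects

Execution result:
632471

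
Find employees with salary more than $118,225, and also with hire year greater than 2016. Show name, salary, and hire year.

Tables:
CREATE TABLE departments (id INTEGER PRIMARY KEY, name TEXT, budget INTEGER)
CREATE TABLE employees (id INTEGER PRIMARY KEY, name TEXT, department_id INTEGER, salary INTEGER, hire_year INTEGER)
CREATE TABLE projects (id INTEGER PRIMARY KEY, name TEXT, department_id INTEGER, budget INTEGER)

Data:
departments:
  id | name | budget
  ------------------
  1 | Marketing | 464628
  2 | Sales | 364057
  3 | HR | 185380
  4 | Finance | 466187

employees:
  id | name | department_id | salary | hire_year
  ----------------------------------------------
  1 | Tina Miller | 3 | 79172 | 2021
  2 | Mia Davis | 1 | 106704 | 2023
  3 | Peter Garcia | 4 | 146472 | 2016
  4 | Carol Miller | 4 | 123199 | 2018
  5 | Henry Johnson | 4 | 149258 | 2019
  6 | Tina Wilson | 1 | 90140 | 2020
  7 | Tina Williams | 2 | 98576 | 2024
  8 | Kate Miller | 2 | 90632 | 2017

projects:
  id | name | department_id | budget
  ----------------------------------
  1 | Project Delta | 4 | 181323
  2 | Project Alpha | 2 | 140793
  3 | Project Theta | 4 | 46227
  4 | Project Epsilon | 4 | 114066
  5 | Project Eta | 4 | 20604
SELECT name, salary, hire_year FROM employees WHERE salary > 118225 AND hire_year > 2016

Execution result:
name | salary | hire_year
Carol Miller | 123199 | 2018
Henry Johnson | 149258 | 2019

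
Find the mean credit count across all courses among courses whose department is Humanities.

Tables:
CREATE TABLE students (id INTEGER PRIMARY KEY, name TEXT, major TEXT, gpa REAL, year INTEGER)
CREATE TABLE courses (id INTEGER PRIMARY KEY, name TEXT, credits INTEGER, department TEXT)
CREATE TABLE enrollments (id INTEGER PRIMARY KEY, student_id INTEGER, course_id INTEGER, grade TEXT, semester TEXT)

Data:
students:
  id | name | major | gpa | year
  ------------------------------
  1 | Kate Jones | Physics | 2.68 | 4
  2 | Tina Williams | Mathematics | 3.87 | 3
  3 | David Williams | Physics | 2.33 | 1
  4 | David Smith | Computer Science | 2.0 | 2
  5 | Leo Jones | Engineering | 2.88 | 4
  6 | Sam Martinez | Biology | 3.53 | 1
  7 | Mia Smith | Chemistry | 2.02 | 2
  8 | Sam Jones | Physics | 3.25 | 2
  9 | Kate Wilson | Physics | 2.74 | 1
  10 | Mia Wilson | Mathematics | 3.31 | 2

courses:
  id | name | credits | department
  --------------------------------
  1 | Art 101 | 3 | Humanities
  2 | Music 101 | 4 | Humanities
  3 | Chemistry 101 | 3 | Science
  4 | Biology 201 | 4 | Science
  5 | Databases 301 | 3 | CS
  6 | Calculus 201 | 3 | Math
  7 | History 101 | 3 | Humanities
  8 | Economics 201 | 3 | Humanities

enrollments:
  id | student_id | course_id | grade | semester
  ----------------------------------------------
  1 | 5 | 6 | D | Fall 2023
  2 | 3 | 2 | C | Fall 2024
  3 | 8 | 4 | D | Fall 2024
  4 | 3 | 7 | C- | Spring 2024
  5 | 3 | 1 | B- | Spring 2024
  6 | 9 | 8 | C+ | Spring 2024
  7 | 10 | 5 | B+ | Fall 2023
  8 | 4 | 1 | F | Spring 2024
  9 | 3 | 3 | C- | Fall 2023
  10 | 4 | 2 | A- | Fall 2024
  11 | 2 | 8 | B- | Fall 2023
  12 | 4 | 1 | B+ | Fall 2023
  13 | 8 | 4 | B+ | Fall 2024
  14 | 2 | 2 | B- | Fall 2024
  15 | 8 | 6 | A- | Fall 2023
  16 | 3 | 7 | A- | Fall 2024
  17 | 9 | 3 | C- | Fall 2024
SELECT AVG(credits) FROM courses WHERE department = 'Humanities'

Execution result:
3.25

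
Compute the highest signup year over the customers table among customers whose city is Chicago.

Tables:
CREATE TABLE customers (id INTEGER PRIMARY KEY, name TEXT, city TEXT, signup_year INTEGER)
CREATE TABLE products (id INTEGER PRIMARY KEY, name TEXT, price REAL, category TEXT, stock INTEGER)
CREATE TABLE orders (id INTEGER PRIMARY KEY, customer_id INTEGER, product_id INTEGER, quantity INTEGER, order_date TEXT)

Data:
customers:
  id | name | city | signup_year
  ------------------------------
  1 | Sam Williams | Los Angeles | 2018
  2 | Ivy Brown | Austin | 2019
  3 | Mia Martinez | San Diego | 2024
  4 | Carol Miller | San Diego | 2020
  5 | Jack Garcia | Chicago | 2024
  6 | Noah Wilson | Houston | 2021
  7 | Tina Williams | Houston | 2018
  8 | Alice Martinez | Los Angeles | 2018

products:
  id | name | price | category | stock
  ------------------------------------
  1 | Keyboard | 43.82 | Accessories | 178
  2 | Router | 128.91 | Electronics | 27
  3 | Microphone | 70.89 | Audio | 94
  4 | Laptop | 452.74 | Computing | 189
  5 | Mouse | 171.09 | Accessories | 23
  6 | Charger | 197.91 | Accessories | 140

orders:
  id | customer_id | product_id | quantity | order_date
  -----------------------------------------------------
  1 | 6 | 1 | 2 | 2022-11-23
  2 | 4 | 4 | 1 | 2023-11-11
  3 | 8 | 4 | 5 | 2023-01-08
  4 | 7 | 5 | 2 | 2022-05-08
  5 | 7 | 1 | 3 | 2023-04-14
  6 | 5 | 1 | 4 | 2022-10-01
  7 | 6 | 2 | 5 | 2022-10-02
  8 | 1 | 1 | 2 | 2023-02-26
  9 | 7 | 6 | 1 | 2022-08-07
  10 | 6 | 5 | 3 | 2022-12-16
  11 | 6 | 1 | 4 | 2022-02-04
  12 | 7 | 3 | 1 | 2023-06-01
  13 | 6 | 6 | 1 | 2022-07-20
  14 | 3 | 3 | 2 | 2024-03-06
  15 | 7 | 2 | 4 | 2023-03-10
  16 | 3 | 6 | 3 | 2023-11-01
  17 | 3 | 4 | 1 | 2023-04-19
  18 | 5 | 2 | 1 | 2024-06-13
SELECT MAX(signup_year) FROM customers WHERE city = 'Chicago'

Execution result:
2024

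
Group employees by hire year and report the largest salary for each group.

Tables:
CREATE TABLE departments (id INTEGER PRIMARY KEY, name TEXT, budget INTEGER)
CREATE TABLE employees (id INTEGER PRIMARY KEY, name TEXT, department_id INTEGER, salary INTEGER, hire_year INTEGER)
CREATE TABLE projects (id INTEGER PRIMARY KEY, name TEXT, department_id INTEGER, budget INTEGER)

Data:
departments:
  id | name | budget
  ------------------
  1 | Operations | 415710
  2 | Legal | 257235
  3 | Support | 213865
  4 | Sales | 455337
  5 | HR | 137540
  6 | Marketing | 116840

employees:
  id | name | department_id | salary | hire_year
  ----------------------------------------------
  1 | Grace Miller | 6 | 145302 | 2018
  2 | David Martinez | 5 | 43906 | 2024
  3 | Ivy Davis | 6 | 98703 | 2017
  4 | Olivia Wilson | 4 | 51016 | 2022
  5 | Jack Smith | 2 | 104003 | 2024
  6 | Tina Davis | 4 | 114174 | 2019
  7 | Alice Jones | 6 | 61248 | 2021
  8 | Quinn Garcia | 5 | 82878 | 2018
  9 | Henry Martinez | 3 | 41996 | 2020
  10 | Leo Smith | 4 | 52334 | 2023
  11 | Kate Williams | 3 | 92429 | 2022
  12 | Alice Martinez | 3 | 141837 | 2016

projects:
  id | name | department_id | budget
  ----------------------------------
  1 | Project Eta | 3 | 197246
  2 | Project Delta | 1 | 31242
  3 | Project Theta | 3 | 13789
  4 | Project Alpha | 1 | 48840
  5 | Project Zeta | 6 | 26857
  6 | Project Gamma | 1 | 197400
SELECT hire_year, MAX(salary) AS max_salary FROM employees GROUP BY hire_year

Execution result:
hire_year | max_salary
2016 | 141837
2017 | 98703
2018 | 145302
2019 | 114174
2020 | 41996
2021 | 61248
2022 | 92429
2023 | 52334
2024 | 104003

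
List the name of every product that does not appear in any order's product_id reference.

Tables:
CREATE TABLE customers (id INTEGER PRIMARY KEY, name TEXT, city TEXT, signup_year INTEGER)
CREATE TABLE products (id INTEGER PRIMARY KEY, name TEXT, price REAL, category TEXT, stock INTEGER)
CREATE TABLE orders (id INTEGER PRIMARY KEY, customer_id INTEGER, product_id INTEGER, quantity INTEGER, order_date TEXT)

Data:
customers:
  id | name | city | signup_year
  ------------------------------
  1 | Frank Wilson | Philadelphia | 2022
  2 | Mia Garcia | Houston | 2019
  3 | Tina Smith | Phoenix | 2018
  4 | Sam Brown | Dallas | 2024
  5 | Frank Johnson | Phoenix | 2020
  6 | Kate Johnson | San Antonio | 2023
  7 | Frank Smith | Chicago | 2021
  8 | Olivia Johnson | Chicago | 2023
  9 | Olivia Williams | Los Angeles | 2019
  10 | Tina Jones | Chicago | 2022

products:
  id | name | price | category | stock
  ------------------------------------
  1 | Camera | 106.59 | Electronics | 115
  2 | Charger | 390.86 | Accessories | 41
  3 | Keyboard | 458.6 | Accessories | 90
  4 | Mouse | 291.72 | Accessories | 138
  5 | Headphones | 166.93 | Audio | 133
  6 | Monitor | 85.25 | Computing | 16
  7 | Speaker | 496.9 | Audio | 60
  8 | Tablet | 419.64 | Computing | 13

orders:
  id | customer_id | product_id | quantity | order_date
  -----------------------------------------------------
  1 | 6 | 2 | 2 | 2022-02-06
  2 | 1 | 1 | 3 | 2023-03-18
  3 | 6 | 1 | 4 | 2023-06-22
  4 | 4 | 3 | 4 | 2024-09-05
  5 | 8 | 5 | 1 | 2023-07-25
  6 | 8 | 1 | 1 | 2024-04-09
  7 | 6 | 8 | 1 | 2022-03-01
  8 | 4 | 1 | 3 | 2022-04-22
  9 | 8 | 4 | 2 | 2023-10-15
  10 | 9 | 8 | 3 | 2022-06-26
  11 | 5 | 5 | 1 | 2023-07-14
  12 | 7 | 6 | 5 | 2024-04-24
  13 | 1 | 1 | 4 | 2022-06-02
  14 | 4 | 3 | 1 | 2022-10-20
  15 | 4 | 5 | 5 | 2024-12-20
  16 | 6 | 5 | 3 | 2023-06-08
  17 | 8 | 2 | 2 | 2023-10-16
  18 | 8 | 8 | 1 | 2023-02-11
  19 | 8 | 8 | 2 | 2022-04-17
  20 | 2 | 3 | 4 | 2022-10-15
SELECT p.name FROM products p LEFT JOIN orders c ON c.product_id = p.id WHERE c.id IS NULL

Execution result:
Speaker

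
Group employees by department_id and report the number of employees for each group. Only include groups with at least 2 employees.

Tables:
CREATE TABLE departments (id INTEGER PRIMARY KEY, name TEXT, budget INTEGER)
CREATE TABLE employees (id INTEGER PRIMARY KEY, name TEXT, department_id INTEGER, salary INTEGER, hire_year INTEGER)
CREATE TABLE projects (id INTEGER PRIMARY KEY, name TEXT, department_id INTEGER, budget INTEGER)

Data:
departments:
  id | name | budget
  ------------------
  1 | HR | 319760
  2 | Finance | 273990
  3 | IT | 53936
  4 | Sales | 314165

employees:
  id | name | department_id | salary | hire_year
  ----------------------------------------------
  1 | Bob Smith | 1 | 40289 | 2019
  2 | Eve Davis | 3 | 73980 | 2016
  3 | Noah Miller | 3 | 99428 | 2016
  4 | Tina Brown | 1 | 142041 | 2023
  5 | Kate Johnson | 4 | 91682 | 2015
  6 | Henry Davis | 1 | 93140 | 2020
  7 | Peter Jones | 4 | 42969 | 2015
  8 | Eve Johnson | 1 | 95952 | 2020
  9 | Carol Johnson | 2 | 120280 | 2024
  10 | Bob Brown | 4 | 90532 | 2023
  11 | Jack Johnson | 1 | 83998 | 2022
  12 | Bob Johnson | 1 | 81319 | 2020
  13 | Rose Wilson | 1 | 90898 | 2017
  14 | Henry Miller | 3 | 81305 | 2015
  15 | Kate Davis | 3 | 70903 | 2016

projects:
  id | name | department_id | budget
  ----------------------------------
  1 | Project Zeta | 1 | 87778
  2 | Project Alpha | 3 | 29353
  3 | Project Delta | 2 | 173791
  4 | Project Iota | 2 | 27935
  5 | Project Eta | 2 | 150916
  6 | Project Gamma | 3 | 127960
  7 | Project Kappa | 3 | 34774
SELECT department_id, COUNT(*) AS n FROM employees GROUP BY department_id HAVING COUNT(*) >= 2

Execution result:
department_id | n
1 | 7
3 | 4
4 | 3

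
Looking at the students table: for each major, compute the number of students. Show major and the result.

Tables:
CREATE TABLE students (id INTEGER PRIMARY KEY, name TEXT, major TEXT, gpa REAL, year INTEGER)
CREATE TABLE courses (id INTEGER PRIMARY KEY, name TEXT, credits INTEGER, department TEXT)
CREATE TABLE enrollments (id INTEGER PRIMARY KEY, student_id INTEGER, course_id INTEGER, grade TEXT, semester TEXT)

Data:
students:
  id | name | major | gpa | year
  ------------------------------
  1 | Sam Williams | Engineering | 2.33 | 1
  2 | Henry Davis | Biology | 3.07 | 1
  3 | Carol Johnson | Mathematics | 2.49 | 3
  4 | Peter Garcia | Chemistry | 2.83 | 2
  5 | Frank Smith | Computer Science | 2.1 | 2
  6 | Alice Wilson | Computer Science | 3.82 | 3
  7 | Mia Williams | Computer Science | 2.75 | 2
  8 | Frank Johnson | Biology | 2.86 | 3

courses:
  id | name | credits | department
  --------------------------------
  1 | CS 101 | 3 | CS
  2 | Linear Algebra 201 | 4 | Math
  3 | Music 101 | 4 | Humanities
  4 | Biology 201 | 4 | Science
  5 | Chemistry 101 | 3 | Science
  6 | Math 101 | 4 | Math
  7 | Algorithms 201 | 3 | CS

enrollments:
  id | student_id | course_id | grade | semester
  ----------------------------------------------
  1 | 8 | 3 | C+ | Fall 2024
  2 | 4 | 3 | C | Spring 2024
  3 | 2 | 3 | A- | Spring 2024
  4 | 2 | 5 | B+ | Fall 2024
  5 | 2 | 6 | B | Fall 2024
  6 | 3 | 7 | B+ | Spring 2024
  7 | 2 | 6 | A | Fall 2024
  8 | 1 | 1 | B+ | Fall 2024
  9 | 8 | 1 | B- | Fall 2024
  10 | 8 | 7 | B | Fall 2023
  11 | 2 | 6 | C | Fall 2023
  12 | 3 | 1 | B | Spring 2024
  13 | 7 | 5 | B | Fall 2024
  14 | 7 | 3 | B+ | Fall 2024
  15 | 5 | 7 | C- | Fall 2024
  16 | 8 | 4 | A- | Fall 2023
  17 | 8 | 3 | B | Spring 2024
SELECT major, COUNT(*) AS n FROM students GROUP BY major

Execution result:
major | n
Biology | 2
Chemistry | 1
Computer Science | 3
Engineering | 1
Mathematics | 1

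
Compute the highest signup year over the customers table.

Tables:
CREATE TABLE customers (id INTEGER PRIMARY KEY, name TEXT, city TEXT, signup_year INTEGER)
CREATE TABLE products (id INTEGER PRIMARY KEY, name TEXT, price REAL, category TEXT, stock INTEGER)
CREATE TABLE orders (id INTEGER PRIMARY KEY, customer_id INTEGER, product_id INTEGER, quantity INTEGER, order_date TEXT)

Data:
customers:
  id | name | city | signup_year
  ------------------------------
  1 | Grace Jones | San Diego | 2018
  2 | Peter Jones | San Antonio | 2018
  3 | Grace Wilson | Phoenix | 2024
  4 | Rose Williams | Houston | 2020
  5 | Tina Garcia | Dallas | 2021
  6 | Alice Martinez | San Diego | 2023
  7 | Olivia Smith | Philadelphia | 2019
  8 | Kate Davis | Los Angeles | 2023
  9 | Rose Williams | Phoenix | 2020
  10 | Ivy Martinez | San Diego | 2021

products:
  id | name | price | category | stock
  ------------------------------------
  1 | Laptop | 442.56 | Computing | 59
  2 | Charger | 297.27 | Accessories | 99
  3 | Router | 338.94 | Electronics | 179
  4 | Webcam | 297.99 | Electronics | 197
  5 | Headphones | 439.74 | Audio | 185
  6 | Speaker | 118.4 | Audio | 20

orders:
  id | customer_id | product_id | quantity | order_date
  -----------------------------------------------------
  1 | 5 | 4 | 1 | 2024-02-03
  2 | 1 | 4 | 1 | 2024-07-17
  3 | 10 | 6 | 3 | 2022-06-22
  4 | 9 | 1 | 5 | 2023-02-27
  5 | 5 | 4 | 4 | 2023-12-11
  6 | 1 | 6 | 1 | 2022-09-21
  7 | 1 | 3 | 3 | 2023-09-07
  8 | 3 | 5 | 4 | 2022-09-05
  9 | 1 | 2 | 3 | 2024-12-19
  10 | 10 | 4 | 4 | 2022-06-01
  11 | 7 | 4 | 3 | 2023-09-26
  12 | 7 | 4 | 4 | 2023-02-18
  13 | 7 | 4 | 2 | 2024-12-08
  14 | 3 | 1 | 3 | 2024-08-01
SELECT MAX(signup_year) FROM customers

Execution result:
2024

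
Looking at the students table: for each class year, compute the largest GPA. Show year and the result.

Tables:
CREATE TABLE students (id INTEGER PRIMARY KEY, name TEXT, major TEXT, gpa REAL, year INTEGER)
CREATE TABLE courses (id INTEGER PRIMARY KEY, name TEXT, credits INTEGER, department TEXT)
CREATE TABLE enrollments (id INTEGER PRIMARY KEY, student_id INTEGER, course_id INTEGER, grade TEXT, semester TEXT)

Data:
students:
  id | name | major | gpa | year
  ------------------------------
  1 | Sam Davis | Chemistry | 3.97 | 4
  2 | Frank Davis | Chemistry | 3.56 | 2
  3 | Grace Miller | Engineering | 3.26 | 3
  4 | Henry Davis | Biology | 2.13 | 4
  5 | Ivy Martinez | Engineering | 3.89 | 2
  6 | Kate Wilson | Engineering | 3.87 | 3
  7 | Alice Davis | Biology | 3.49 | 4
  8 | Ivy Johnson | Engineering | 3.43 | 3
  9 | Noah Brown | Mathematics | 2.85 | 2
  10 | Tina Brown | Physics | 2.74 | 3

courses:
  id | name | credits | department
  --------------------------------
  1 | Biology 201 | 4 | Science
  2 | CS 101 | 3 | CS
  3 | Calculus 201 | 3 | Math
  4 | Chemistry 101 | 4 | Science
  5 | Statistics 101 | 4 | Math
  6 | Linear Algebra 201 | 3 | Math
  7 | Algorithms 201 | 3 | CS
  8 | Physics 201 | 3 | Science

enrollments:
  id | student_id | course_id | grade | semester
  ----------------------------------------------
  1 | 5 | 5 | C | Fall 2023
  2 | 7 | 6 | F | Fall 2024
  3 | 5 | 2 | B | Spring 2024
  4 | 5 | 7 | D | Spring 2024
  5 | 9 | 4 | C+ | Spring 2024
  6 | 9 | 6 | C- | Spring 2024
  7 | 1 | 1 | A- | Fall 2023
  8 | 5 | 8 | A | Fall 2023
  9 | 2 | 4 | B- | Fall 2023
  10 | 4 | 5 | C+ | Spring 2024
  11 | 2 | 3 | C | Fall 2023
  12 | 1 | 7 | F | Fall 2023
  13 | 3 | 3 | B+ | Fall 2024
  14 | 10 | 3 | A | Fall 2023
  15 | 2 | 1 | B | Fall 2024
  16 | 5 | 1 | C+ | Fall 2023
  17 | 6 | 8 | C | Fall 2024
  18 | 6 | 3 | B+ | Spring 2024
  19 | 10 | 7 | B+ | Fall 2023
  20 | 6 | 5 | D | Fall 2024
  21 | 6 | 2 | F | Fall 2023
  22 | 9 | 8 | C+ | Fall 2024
SELECT year, MAX(gpa) AS max_gpa FROM students GROUP BY year

Execution result:
year | max_gpa
2 | 3.89
3 | 3.87
4 | 3.97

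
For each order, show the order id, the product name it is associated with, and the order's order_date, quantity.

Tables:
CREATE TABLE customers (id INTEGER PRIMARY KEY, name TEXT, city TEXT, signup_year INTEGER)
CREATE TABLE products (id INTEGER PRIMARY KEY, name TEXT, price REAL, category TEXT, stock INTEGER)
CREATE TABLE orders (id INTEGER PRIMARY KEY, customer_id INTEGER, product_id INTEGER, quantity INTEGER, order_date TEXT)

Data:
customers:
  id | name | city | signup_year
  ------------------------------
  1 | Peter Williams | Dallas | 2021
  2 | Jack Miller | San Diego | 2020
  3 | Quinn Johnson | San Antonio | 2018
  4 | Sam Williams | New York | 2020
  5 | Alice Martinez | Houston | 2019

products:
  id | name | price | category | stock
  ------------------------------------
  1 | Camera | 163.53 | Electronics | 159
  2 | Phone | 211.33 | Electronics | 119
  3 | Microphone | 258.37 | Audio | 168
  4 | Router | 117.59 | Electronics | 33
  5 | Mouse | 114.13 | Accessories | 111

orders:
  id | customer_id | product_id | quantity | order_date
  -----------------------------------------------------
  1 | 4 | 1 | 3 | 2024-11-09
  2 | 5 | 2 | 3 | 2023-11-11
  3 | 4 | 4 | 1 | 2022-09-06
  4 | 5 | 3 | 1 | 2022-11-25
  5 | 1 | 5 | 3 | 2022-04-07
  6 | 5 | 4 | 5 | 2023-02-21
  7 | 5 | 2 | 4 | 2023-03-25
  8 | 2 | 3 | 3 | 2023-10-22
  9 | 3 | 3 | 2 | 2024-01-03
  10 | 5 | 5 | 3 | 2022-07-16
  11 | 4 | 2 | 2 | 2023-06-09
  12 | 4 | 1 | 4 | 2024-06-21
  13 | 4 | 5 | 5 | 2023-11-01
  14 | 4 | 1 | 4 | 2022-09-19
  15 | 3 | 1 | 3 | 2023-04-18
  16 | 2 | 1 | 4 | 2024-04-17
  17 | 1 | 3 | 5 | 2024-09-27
SELECT c.id, p.name AS product, c.order_date, c.quantity FROM orders c JOIN products p ON c.product_id = p.id

Execution result:
id | product | order_date | quantity
1 | Camera | 2024-11-09 | 3
2 | Phone | 2023-11-11 | 3
3 | Router | 2022-09-06 | 1
4 | Microphone | 2022-11-25 | 1
5 | Mouse | 2022-04-07 | 3
6 | Router | 2023-02-21 | 5
7 | Phone | 2023-03-25 | 4
8 | Microphone | 2023-10-22 | 3
9 | Microphone | 2024-01-03 | 2
10 | Mouse | 2022-07-16 | 3
11 | Phone | 2023-06-09 | 2
12 | Camera | 2024-06-21 | 4
13 | Mouse | 2023-11-01 | 5
14 | Camera | 2022-09-19 | 4
15 | Camera | 2023-04-18 | 3
16 | Camera | 2024-04-17 | 4
17 | Microphone | 2024-09-27 | 5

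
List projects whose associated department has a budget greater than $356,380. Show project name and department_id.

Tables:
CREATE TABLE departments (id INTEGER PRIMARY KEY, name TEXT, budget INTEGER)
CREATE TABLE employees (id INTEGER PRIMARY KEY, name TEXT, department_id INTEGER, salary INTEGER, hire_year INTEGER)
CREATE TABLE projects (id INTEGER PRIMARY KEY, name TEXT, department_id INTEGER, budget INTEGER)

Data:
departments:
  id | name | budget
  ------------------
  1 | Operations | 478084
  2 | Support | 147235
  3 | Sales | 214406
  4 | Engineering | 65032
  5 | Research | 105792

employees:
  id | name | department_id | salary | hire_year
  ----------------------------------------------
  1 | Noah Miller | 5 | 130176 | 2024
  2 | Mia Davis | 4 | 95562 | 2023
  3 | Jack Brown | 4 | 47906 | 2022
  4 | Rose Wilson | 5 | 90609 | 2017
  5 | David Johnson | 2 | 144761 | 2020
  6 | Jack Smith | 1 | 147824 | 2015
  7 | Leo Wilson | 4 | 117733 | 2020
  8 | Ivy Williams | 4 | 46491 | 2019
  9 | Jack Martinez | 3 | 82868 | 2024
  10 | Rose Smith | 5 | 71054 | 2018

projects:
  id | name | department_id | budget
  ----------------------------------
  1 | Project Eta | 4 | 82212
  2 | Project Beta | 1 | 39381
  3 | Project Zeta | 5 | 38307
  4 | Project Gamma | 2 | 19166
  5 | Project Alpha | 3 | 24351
SELECT name, department_id FROM projects WHERE department_id IN (SELECT id FROM departments WHERE budget > 356380)

Execution result:
name | department_id
Project Beta | 1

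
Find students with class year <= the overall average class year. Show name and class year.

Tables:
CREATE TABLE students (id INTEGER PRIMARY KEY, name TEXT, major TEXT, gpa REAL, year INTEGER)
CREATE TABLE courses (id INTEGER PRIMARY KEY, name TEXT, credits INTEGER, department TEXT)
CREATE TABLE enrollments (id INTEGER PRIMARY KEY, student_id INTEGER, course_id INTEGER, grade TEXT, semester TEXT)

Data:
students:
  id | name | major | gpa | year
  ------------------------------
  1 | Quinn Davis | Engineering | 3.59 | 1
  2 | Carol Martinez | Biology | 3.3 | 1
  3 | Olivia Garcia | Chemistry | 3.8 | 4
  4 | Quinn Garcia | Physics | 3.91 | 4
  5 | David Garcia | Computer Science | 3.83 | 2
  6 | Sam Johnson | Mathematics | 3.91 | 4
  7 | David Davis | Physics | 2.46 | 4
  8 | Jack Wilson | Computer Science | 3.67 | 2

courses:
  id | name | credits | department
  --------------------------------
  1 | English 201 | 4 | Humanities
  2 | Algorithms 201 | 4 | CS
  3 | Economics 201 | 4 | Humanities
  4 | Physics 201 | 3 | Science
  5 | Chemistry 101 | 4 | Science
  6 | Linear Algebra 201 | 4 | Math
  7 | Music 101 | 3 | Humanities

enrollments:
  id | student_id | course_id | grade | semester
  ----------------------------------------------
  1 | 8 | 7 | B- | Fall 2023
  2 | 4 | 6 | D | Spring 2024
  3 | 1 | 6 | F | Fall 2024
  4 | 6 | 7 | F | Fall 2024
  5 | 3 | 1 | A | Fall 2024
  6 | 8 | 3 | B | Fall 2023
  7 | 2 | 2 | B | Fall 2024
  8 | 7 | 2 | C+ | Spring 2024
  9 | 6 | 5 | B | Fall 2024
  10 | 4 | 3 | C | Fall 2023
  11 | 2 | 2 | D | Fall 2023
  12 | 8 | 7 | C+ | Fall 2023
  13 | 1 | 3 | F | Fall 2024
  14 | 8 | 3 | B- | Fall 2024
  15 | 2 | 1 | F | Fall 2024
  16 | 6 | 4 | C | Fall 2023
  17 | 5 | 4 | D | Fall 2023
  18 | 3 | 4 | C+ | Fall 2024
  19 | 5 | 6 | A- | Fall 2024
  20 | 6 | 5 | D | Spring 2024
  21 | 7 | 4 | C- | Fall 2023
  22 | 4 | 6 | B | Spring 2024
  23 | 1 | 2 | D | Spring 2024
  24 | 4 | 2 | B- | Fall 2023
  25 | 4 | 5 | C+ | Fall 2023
SELECT name, year FROM students WHERE year <= (SELECT AVG(year) FROM students)

Execution result:
name | year
Quinn Davis | 1
Carol Martinez | 1
David Garcia | 2
Jack Wilson | 2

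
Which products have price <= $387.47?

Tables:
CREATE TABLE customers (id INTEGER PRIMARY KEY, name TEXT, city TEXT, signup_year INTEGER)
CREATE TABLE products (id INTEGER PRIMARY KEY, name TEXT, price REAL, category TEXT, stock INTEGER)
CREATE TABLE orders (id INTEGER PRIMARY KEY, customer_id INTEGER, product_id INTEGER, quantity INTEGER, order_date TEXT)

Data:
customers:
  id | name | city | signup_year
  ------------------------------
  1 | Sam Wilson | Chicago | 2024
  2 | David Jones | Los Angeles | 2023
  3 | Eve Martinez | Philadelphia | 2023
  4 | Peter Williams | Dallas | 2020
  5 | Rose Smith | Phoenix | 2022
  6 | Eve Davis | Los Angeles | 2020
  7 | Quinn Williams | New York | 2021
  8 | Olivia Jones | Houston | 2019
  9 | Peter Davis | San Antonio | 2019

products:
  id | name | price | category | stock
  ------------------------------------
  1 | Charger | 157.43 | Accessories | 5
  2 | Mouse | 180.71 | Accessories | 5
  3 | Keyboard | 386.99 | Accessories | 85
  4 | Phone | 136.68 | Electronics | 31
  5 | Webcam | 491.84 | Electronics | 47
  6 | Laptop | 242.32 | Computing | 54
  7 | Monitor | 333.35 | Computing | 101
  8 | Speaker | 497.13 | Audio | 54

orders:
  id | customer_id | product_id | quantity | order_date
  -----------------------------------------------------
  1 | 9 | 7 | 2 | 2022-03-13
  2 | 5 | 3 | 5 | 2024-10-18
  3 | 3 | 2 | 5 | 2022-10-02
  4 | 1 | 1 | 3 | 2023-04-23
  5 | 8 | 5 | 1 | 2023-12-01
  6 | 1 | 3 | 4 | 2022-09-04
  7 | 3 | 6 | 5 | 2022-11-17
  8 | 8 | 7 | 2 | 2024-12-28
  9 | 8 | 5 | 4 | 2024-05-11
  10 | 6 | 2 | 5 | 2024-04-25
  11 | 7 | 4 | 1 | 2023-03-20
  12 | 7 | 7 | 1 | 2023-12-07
SELECT name, price FROM products WHERE price <= 387.47

Execution result:
name | price
Charger | 157.43
Mouse | 180.71
Keyboard | 386.99
Phone | 136.68
Laptop | 242.32
Monitor | 333.35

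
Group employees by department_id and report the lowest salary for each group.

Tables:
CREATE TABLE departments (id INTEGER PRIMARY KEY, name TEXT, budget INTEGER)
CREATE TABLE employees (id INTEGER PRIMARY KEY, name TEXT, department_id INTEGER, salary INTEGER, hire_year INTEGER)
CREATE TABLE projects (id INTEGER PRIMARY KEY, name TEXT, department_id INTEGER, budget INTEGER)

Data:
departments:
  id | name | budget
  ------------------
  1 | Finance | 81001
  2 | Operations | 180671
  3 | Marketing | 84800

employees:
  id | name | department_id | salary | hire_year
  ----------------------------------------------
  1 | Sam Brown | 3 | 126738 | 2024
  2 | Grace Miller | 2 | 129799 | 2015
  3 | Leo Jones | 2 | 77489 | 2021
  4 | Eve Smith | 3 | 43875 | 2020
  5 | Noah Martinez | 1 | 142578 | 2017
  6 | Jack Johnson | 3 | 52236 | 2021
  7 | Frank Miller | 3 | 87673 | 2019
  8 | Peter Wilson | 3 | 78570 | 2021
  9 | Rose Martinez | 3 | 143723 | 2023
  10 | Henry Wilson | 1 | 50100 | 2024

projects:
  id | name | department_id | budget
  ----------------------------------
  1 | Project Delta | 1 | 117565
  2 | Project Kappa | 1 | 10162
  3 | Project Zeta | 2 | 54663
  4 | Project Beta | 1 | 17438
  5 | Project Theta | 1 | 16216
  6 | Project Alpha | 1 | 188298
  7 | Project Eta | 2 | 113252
SELECT department_id, MIN(salary) AS min_salary FROM employees GROUP BY department_id

Execution result:
department_id | min_salary
1 | 50100
2 | 77489
3 | 43875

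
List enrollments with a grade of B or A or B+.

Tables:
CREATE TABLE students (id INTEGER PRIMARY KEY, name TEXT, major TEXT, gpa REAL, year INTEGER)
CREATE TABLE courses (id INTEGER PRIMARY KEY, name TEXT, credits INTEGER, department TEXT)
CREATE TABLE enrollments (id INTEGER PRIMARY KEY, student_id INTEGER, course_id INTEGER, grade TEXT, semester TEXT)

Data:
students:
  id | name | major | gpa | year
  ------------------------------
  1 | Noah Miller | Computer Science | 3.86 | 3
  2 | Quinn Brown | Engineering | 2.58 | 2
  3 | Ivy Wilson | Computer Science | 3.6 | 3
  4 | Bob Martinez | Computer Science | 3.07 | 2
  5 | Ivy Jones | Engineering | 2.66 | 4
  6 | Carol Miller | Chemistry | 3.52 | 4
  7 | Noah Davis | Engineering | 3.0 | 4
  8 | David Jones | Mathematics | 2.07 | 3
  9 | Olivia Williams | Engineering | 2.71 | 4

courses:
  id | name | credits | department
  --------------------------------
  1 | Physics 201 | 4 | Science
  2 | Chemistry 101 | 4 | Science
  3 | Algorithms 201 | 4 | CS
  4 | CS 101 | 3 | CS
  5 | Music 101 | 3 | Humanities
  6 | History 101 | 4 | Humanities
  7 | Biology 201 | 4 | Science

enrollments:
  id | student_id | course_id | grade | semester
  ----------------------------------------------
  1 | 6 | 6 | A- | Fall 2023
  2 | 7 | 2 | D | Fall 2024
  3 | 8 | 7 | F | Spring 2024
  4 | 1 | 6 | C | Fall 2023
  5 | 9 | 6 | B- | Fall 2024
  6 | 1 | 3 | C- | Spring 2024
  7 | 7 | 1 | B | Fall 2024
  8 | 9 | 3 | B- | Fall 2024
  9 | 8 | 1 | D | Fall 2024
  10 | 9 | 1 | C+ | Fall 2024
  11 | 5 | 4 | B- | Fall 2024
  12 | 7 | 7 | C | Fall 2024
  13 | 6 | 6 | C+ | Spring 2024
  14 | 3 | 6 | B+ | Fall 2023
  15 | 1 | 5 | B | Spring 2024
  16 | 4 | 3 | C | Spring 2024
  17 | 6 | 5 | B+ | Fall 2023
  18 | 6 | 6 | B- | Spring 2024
SELECT id, grade FROM enrollments WHERE grade IN ('B', 'A', 'B+')

Execution result:
id | grade
7 | B
14 | B+
15 | B
17 | B+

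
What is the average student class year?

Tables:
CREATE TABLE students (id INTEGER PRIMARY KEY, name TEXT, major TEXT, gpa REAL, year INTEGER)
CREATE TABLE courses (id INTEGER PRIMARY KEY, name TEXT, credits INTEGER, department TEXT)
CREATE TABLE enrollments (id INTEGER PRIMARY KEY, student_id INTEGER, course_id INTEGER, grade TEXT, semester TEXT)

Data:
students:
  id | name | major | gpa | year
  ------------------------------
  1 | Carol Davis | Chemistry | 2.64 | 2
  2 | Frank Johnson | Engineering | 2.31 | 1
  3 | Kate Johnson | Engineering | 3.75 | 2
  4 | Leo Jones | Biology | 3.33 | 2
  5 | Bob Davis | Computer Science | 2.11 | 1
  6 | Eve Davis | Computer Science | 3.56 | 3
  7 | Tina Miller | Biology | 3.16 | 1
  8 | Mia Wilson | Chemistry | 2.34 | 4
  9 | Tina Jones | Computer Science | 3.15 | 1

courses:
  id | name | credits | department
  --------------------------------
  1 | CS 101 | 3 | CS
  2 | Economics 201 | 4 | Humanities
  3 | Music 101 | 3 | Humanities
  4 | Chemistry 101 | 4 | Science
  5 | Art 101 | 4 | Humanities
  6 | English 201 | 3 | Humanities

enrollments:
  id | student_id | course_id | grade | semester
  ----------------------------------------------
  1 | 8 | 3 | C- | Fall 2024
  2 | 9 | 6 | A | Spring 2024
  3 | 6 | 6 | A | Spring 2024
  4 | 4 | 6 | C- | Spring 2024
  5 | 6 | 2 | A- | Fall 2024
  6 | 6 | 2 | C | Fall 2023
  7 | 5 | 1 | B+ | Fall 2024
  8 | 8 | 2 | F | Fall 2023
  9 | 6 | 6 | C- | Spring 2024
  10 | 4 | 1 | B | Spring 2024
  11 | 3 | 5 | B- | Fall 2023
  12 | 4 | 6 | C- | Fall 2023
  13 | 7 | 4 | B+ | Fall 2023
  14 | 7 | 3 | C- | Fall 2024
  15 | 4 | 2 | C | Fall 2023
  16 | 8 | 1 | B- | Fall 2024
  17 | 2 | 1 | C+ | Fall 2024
SELECT AVG(year) FROM students

Execution result:
1.89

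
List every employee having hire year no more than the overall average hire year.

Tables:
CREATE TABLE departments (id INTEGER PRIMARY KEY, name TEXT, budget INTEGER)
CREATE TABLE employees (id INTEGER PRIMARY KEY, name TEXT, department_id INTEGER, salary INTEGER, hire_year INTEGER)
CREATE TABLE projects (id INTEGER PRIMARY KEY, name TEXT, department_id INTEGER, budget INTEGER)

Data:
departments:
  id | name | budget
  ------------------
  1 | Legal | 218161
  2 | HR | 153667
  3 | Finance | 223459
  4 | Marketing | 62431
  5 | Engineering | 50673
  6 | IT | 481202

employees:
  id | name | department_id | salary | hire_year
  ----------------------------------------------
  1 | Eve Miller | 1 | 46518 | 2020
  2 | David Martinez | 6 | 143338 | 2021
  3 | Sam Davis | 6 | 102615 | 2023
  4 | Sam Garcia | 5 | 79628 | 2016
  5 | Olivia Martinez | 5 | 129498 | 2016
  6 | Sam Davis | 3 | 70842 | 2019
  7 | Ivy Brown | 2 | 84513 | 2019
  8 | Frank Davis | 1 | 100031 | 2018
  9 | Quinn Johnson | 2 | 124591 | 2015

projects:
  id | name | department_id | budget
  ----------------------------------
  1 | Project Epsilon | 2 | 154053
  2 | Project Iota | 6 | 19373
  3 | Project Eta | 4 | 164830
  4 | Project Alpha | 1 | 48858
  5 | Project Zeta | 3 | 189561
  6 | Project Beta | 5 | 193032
SELECT name, hire_year FROM employees WHERE hire_year <= (SELECT AVG(hire_year) FROM employees)

Execution result:
name | hire_year
Sam Garcia | 2016
Olivia Martinez | 2016
Frank Davis | 2018
Quinn Johnson | 2015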